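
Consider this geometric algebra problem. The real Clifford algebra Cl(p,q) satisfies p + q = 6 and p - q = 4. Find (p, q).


We need p + q = 6 and p - q = 4.
Adding: 2p = 6 + 4 = 10, so p = 5.
Then q = 6 - 5 = 1.
(p, q) = (5, 1)


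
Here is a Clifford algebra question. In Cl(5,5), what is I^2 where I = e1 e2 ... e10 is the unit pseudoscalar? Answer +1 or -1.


The pseudoscalar I = e1...e_n (product of all n generators) of Cl(p,q) satisfies I^2 = (-1)^(q + n(n-1)/2).
p = 5, q = 5, n = p + q = 10
n(n-1)/2 = 10 * 9 / 2 = 45
Exponent = q + n(n-1)/2 = 5 + 45 = 50
I^2 = (-1)^50 = +1


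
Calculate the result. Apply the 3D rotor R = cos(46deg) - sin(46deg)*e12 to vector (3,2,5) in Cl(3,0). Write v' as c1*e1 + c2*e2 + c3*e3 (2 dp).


Rotor R = cos(46deg) - sin(46deg)*e12
Rotation angle theta = 2 * 46 = 92 degrees in the e12 plane (e1 -> e2).
The component perpendicular to the plane (e3) is invariant: v'_3 = v3 = 5.00
cos(92deg) = -0.0349, sin(92deg) = 0.9994
v'_1 = v1*cos(theta) - v2*sin(theta) = 3*(-0.0349) - 2*0.9994 = -2.10
v'_2 = v1*sin(theta) + v2*cos(theta) = 3*0.9994 + 2*(-0.0349) = 2.93
v' = -2.10*e1 + 2.93*e2 + 5.00*e3


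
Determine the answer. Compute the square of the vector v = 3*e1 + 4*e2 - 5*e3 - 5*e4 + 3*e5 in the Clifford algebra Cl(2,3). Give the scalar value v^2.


v^2 = sum of c_i^2 * e_i^2
Positive signature terms (e_i^2 = +1): 3^2 + 4^2 = 25
Negative signature terms (e_j^2 = -1): (-5)^2 + (-5)^2 + 3^2 = 59
v^2 = 25 - 59 = -34


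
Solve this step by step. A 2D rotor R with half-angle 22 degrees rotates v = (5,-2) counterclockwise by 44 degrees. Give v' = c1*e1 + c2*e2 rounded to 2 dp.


Rotor R = cos(22deg) - sin(22deg)*e12
Rotation angle theta = 2 * 22 = 44 degrees
v' = R*v*~R rotates v by theta.
cos(44deg) = 0.7193, sin(44deg) = 0.6947
v'_1 = 5*cos(44deg) - (-2)*sin(44deg)
= 5*0.7193 - (-2)*0.6947
= 4.99
v'_2 = 5*sin(44deg) + (-2)*cos(44deg)
= 5*0.6947 + (-2)*0.7193
= 2.03
v' = 4.99*e1 + 2.03*e2


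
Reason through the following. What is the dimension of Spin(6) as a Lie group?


Spin(n) double-covers SO(n); both have Lie algebra so(n) of dimension n(n-1)/2.
n = 6
n(n-1) = 6 * 5 = 30
dim Spin(6) = 30/2 = 15


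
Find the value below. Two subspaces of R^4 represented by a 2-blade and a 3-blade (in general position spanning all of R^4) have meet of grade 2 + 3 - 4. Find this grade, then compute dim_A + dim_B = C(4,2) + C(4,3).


Meet grade = grade(A) + grade(B) - n
= 2 + 3 - 4 = 1
C(4,2) = 6
C(4,3) = 4
dim_A + dim_B = 6 + 4 = 10


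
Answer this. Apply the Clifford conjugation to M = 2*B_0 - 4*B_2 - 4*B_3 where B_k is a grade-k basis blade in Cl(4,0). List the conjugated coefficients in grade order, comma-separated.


Clifford conjugate sign for grade k: (-1)^(k(k+1)/2)
Grade 0: (-1)^(0*1/2) = (-1)^0 = 1, coeff 2 -> 2
Grade 2: (-1)^(2*3/2) = (-1)^3 = -1, coeff -4 -> 4
Grade 3: (-1)^(3*4/2) = (-1)^6 = 1, coeff -4 -> -4
Conjugated coefficients: 2, 4, -4


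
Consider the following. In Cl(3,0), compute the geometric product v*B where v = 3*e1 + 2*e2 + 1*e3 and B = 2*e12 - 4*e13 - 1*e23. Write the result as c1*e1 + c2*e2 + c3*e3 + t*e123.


vB has grade-1 (vector) and grade-3 (trivector) parts: vB = (v _| B) + (v ^ B).
Vector part <vB>_1:
  e1: -v2*b12 - v3*b13 = -(2)*(2) - (1)*(-4) = 0
  e2: v1*b12 - v3*b23 = (3)*(2) - (1)*(-1) = 7
  e3: v1*b13 + v2*b23 = (3)*(-4) + (2)*(-1) = -14
Trivector part <vB>_3:
  e123: v1*b23 - v2*b13 + v3*b12 = (3)*(-1) - (2)*(-4) + (1)*(2) = 7
vB = 0*e1 + 7*e2 - 14*e3 + 7*e123


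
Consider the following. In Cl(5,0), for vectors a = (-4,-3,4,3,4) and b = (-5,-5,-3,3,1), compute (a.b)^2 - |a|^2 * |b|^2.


a . b = (-4)*(-5) + (-3)*(-5) + 4*(-3) + 3*3 + 4*1
= 20 + 15 + (-12) + 9 + 4 = 36
|a|^2 = (-4)^2 + (-3)^2 + 4^2 + 3^2 + 4^2 = 66
|b|^2 = (-5)^2 + (-5)^2 + (-3)^2 + 3^2 + 1^2 = 69
(a.b)^2 = 36^2 = 1296
|a|^2 * |b|^2 = 66 * 69 = 4554
Result = 1296 - 4554 = -3258


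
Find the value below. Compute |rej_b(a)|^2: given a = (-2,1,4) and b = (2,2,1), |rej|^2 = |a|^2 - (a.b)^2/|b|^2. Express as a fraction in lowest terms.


|a|^2 = (-2)^2 + 1^2 + 4^2 = 21
|b|^2 = 2^2 + 2^2 + 1^2 = 9
a . b = (-2)*2 + 1*2 + 4*1 = 2
(a.b)^2 = 2^2 = 4
|rej|^2 = 21 - 4/9
= (189 - 4)/9
= 185/9
In lowest terms: 185/9


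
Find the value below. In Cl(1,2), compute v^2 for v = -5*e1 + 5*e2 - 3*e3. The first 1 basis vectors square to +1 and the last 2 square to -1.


v^2 = sum of c_i^2 * e_i^2
Positive signature terms (e_i^2 = +1): (-5)^2 = 25
Negative signature terms (e_j^2 = -1): 5^2 + (-3)^2 = 34
v^2 = 25 - 34 = -9


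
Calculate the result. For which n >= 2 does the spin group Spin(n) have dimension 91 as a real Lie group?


dim Spin(n) = dim so(n) = n(n-1)/2.
Solve n(n-1)/2 = 91, i.e. n^2 - n - 182 = 0.
Discriminant = 1 + 8*91 = 729
n = (1 + sqrt(729))/2 = (1 + 27)/2 = 14


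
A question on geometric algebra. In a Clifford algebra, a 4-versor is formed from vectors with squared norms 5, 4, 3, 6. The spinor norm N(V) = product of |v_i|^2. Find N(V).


Spinor norm N(V) = |v1|^2 * |v2|^2 * ... * |v4|^2
= 5 * 4 * 3 * 6
Running product: 5, 20, 60, 360
N(V) = 360


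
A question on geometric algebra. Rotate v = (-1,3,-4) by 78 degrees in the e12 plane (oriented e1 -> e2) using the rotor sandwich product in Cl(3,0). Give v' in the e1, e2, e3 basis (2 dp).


Rotor R = cos(39deg) - sin(39deg)*e12
Rotation angle theta = 2 * 39 = 78 degrees in the e12 plane (e1 -> e2).
The component perpendicular to the plane (e3) is invariant: v'_3 = v3 = -4.00
cos(78deg) = 0.2079, sin(78deg) = 0.9781
v'_1 = v1*cos(theta) - v2*sin(theta) = -1*0.2079 - 3*0.9781 = -3.14
v'_2 = v1*sin(theta) + v2*cos(theta) = -1*0.9781 + 3*0.2079 = -0.35
v' = -3.14*e1 - 0.35*e2 - 4.00*e3


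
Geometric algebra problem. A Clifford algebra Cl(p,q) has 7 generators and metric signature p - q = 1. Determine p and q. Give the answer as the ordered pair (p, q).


We need p + q = 7 and p - q = 1.
Adding: 2p = 7 + 1 = 8, so p = 4.
Then q = 7 - 4 = 3.
(p, q) = (4, 3)


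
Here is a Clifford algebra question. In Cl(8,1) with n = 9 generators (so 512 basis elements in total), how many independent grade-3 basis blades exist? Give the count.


Number of grade-k basis blades in Cl(p,q) with n = p + q is C(n, k).
n = 8 + 1 = 9
C(9, 3) = 9! / (3! * 6!)
= 362880 / (6 * 720)
= 84


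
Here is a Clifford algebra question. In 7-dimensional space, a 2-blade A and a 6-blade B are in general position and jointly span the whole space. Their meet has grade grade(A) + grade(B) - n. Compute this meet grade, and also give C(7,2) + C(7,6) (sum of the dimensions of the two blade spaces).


Meet grade = grade(A) + grade(B) - n
= 2 + 6 - 7 = 1
C(7,2) = 21
C(7,6) = 7
dim_A + dim_B = 21 + 7 = 28


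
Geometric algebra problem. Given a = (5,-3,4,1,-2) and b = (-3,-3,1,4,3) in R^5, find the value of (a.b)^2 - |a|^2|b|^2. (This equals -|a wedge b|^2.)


a . b = 5*(-3) + (-3)*(-3) + 4*1 + 1*4 + (-2)*3
= -15 + 9 + 4 + 4 + (-6) = -4
|a|^2 = 5^2 + (-3)^2 + 4^2 + 1^2 + (-2)^2 = 55
|b|^2 = (-3)^2 + (-3)^2 + 1^2 + 4^2 + 3^2 = 44
(a.b)^2 = (-4)^2 = 16
|a|^2 * |b|^2 = 55 * 44 = 2420
Result = 16 - 2420 = -2404


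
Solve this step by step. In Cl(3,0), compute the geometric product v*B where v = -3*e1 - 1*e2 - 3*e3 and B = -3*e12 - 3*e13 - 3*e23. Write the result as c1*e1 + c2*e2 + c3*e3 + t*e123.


vB has grade-1 (vector) and grade-3 (trivector) parts: vB = (v _| B) + (v ^ B).
Vector part <vB>_1:
  e1: -v2*b12 - v3*b13 = -(-1)*(-3) - (-3)*(-3) = -12
  e2: v1*b12 - v3*b23 = (-3)*(-3) - (-3)*(-3) = 0
  e3: v1*b13 + v2*b23 = (-3)*(-3) + (-1)*(-3) = 12
Trivector part <vB>_3:
  e123: v1*b23 - v2*b13 + v3*b12 = (-3)*(-3) - (-1)*(-3) + (-3)*(-3) = 15
vB = -12*e1 + 0*e2 + 12*e3 + 15*e123


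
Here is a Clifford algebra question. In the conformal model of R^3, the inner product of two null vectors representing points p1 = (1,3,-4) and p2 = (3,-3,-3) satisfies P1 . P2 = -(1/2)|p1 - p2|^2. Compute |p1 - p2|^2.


p1 - p2 = (-2, 6, -1)
|p1 - p2|^2 = (-2)^2 + 6^2 + (-1)^2
= 4 + 36 + 1
= 41


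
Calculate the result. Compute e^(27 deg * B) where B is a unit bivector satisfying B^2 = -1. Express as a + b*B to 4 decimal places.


For a unit bivector B with B^2 = -1, the exponential series gives
e^(theta*B) = cos(theta) + sin(theta)*B (the GA analogue of Euler's formula).
theta = 27 degrees = 0.471239 rad
cos(27 deg) = 0.8910
sin(27 deg) = 0.4540
exp(theta*B) = 0.8910 + 0.4540*B


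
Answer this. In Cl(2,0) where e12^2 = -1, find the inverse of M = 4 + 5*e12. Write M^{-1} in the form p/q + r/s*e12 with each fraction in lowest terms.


M = 4 + 5*e12, where e12^2 = -1.
Since M commutes with its reverse ~M = a - b*e12, M * ~M = a^2 - b^2*e12^2 = a^2 + b^2.
So M^{-1} = ~M / (a^2 + b^2) = (a - b*e12)/(a^2 + b^2).
a^2 + b^2 = 16 + 25 = 41
Scalar part = 4/41 = 4/41
Bivector coeff = -5/41 = -5/41
M^{-1} = 4/41 - 5/41*e12


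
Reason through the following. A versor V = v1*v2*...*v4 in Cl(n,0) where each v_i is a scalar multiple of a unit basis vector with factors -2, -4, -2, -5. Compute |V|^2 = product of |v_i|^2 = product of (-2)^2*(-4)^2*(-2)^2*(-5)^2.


Each vector v_i has |v_i|^2 = s_i^2
Squared scales: (-2)^2 = 4, (-4)^2 = 16, (-2)^2 = 4, (-5)^2 = 25
|V|^2 = 4 * 16 * 4 * 25
= 6400


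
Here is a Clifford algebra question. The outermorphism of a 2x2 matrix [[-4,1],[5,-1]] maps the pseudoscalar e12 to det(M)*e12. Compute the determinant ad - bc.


The outermorphism of a linear map f sends e1^e2 to f(e1)^f(e2).
f(e1) = -4*e1 + 5*e2
f(e2) = 1*e1 - 1*e2
f(e1) ^ f(e2) = (-4*e1 + 5*e2) ^ (1*e1 - 1*e2)
= (-4)*(-1)*e12 + 5*1*e21
= (4 - 5)*e12
= -1*e12
Coefficient = -1


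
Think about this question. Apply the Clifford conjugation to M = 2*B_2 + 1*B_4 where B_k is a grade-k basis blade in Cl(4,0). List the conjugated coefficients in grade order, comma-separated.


Clifford conjugate sign for grade k: (-1)^(k(k+1)/2)
Grade 2: (-1)^(2*3/2) = (-1)^3 = -1, coeff 2 -> -2
Grade 4: (-1)^(4*5/2) = (-1)^10 = 1, coeff 1 -> 1
Conjugated coefficients: -2, 1


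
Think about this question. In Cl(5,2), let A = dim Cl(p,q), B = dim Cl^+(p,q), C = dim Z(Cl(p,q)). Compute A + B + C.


n = 5 + 2 = 7
Total dim = 2^7 = 128
Even subalgebra dim = 2^6 = 64
n is odd, so center dim = 2
Sum = 128 + 64 + 2 = 194


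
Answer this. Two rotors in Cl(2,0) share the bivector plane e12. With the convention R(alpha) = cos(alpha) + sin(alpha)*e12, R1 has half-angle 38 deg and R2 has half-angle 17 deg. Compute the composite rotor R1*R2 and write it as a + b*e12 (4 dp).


Same-plane rotors commute and their half-angles add:
R1*R2 = cos(a1 + a2) + sin(a1 + a2)*e12.
a1 + a2 = 38 + 17 = 55 deg
cos(55 deg) = 0.5736
sin(55 deg) = 0.8192
R1*R2 = 0.5736 + 0.8192*e12


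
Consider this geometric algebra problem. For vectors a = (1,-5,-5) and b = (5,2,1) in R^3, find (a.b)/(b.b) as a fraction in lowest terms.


Projection coefficient = (a . b) / (b . b)
a . b = 1*5 + (-5)*2 + (-5)*1
= 5 + (-10) + (-5) = -10
b . b = 5^2 + 2^2 + 1^2
= 25 + 4 + 1 = 30
Coefficient = -10/30
In lowest terms: -1/3


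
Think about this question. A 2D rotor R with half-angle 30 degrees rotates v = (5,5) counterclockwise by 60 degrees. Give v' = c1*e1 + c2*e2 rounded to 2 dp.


Rotor R = cos(30deg) - sin(30deg)*e12
Rotation angle theta = 2 * 30 = 60 degrees
v' = R*v*~R rotates v by theta.
cos(60deg) = 0.5000, sin(60deg) = 0.8660
v'_1 = 5*cos(60deg) - 5*sin(60deg)
= 5*0.5000 - 5*0.8660
= -1.83
v'_2 = 5*sin(60deg) + 5*cos(60deg)
= 5*0.8660 + 5*0.5000
= 6.83
v' = -1.83*e1 + 6.83*e2


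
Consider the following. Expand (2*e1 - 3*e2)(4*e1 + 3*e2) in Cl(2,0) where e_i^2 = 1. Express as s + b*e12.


Expand: (2*e1 - 3*e2)(4*e1 + 3*e2)
= 2*4*e1e1 + 2*3*e1e2 + (-3)*4*e2e1 + (-3)*3*e2e2
Using e1^2 = e2^2 = 1, e2e1 = -e1e2:
Scalar part s = 2*4 + (-3)*3 = 8 + (-9) = -1
Bivector part b = 2*3 - (-3)*4 = 6 - (-12) = 18
uv = -1 + 18*e12


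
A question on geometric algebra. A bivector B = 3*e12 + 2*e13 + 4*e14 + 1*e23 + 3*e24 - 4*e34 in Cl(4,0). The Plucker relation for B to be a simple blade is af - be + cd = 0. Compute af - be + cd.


Plucker relation: af - be + cd
a*f = 3*(-4) = -12
b*e = 2*3 = 6
c*d = 4*1 = 4
af - be + cd = -12 - 6 + 4
= -14


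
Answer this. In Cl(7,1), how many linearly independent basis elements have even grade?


Even subalgebra dimension = 2^(n-1)
n = 7 + 1 = 8
2^(8 - 1) = 2^7 = 128
Verification: sum of C(8,k) for even k = 1 + 28 + 70 + 28 + 1 = 128
Result = 128


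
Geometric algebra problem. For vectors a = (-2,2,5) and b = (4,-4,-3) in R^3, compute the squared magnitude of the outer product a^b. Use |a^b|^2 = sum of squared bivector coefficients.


a wedge b = (a1*b2 - a2*b1)*e12 + (a1*b3 - a3*b1)*e13 + (a2*b3 - a3*b2)*e23
e12 coeff: (-2)*(-4) - 2*4 = 8 - 8 = 0
e13 coeff: (-2)*(-3) - 5*4 = 6 - 20 = -14
e23 coeff: 2*(-3) - 5*(-4) = -6 - (-20) = 14
|a wedge b|^2 = 0^2 + (-14)^2 + 14^2
= 0 + 196 + 196
= 392


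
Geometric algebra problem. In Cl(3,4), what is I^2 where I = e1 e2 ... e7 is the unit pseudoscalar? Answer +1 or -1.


The pseudoscalar I = e1...e_n (product of all n generators) of Cl(p,q) satisfies I^2 = (-1)^(q + n(n-1)/2).
p = 3, q = 4, n = p + q = 7
n(n-1)/2 = 7 * 6 / 2 = 21
Exponent = q + n(n-1)/2 = 4 + 21 = 25
I^2 = (-1)^25 = -1


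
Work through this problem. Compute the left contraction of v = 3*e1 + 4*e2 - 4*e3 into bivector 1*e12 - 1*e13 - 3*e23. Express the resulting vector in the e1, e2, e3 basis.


Left contraction v _| B = <vB>_1 (grade-1 part of the geometric product vB).
Using e1_|e12 = e2, e2_|e12 = -e1, e1_|e13 = e3, e3_|e13 = -e1, e2_|e23 = e3, e3_|e23 = -e2:
e1 coeff: -v2*b12 - v3*b13 = -(4)*(1) - (-4)*(-1) = -8
e2 coeff: v1*b12 - v3*b23 = (3)*(1) - (-4)*(-3) = -9
e3 coeff: v1*b13 + v2*b23 = (3)*(-1) + (4)*(-3) = -15
v _| B = -8*e1 - 9*e2 - 15*e3


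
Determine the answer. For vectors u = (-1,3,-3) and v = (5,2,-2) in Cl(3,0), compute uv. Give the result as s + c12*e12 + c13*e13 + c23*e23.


In Cl(3,0): e_i^2 = 1, e_ie_j = -e_je_i for i != j.
Scalar part = u . v = (-1)*5 + 3*2 + (-3)*(-2)
= -5 + 6 + 6 = 7
e12 coeff = (-1)*2 - 3*5 = -2 - 15 = -17
e13 coeff = (-1)*(-2) - (-3)*5 = 2 - (-15) = 17
e23 coeff = 3*(-2) - (-3)*2 = -6 - (-6) = 0
uv = 7 - 17*e12 + 17*e13 + 0*e23


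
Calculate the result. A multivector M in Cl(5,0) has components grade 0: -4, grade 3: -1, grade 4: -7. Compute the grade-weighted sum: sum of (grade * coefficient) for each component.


Grade-weighted sum = sum of grade_k * coefficient_k
0*(-4) = 0
3*(-1) = -3
4*(-7) = -28
Total = 0 + (-3) + (-28) = -31


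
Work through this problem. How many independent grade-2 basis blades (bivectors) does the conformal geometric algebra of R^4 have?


The conformal model of R^4 uses Cl(5,1) with m = 4 + 2 = 6 generators.
Number of grade-2 blades = C(m, 2) = C(6, 2)
= 6*5/2 = 15


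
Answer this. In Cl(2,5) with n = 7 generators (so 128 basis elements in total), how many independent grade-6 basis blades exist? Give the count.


Number of grade-k basis blades in Cl(p,q) with n = p + q is C(n, k).
n = 2 + 5 = 7
C(7, 6) = 7! / (6! * 1!)
= 5040 / (720 * 1)
= 7


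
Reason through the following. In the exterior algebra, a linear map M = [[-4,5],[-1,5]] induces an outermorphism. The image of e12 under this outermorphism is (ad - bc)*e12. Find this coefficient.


The outermorphism of a linear map f sends e1^e2 to f(e1)^f(e2).
f(e1) = -4*e1 - 1*e2
f(e2) = 5*e1 + 5*e2
f(e1) ^ f(e2) = (-4*e1 - 1*e2) ^ (5*e1 + 5*e2)
= (-4)*5*e12 + (-1)*5*e21
= (-20 - (-5))*e12
= -15*e12
Coefficient = -15


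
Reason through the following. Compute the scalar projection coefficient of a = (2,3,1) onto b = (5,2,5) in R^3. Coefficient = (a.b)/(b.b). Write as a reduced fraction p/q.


Projection coefficient = (a . b) / (b . b)
a . b = 2*5 + 3*2 + 1*5
= 10 + 6 + 5 = 21
b . b = 5^2 + 2^2 + 5^2
= 25 + 4 + 25 = 54
Coefficient = 21/54
In lowest terms: 7/18


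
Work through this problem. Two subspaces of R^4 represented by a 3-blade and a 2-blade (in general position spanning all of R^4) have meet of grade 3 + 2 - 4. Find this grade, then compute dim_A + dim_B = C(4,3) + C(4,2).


Meet grade = grade(A) + grade(B) - n
= 3 + 2 - 4 = 1
C(4,3) = 4
C(4,2) = 6
dim_A + dim_B = 4 + 6 = 10


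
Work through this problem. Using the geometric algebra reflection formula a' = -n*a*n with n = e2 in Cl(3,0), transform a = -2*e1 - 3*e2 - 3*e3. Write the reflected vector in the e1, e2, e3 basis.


Reflection formula: a' = -n*a*n, with n = e2 (unit vector, n^2 = 1).
For reflection through hyperplane perp to e2:
The component along e2 flips sign, others stay.
a = (-2, -3, -3)
a' = (-2, 3, -3)
a' = -2*e1 + 3*e2 - 3*e3


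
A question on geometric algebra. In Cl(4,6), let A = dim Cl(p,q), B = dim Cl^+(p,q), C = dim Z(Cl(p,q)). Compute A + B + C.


n = 4 + 6 = 10
Total dim = 2^10 = 1024
Even subalgebra dim = 2^9 = 512
n is even, so center dim = 1
Sum = 1024 + 512 + 1 = 1537


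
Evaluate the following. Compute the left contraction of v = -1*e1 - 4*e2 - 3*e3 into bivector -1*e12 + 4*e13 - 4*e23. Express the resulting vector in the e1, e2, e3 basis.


Left contraction v _| B = <vB>_1 (grade-1 part of the geometric product vB).
Using e1_|e12 = e2, e2_|e12 = -e1, e1_|e13 = e3, e3_|e13 = -e1, e2_|e23 = e3, e3_|e23 = -e2:
e1 coeff: -v2*b12 - v3*b13 = -(-4)*(-1) - (-3)*(4) = 8
e2 coeff: v1*b12 - v3*b23 = (-1)*(-1) - (-3)*(-4) = -11
e3 coeff: v1*b13 + v2*b23 = (-1)*(4) + (-4)*(-4) = 12
v _| B = 8*e1 - 11*e2 + 12*e3


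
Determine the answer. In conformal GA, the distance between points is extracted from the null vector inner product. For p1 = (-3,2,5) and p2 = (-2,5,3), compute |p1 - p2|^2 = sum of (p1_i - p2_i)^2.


p1 - p2 = (-1, -3, 2)
|p1 - p2|^2 = (-1)^2 + (-3)^2 + 2^2
= 1 + 9 + 4
= 14


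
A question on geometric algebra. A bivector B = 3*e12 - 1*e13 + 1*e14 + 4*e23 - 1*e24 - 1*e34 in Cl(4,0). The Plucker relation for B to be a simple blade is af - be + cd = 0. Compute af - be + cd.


Plucker relation: af - be + cd
a*f = 3*(-1) = -3
b*e = (-1)*(-1) = 1
c*d = 1*4 = 4
af - be + cd = -3 - 1 + 4
= 0


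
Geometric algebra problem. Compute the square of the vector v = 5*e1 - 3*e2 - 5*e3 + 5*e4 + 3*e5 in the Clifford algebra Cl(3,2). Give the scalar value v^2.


v^2 = sum of c_i^2 * e_i^2
Positive signature terms (e_i^2 = +1): 5^2 + (-3)^2 + (-5)^2 = 59
Negative signature terms (e_j^2 = -1): 5^2 + 3^2 = 34
v^2 = 59 - 34 = 25


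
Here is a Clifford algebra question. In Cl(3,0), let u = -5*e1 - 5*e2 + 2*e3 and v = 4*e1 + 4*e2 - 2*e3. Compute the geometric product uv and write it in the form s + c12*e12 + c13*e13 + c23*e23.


In Cl(3,0): e_i^2 = 1, e_ie_j = -e_je_i for i != j.
Scalar part = u . v = (-5)*4 + (-5)*4 + 2*(-2)
= -20 + (-20) + (-4) = -44
e12 coeff = (-5)*4 - (-5)*4 = -20 - (-20) = 0
e13 coeff = (-5)*(-2) - 2*4 = 10 - 8 = 2
e23 coeff = (-5)*(-2) - 2*4 = 10 - 8 = 2
uv = -44 + 0*e12 + 2*e13 + 2*e23


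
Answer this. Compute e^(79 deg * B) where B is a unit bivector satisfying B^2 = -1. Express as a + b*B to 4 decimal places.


For a unit bivector B with B^2 = -1, the exponential series gives
e^(theta*B) = cos(theta) + sin(theta)*B (the GA analogue of Euler's formula).
theta = 79 degrees = 1.37881 rad
cos(79 deg) = 0.1908
sin(79 deg) = 0.9816
exp(theta*B) = 0.1908 + 0.9816*B


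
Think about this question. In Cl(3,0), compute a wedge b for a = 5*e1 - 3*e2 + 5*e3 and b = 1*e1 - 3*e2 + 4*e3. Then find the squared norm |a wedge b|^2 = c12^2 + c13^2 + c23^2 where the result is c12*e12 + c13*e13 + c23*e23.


a wedge b = (a1*b2 - a2*b1)*e12 + (a1*b3 - a3*b1)*e13 + (a2*b3 - a3*b2)*e23
e12 coeff: 5*(-3) - (-3)*1 = -15 - (-3) = -12
e13 coeff: 5*4 - 5*1 = 20 - 5 = 15
e23 coeff: (-3)*4 - 5*(-3) = -12 - (-15) = 3
|a wedge b|^2 = (-12)^2 + 15^2 + 3^2
= 144 + 225 + 9
= 378


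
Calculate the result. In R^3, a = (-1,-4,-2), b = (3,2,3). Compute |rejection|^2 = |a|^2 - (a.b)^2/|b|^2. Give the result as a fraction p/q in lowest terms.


|a|^2 = (-1)^2 + (-4)^2 + (-2)^2 = 21
|b|^2 = 3^2 + 2^2 + 3^2 = 22
a . b = (-1)*3 + (-4)*2 + (-2)*3 = -17
(a.b)^2 = (-17)^2 = 289
|rej|^2 = 21 - 289/22
= (462 - 289)/22
= 173/22
In lowest terms: 173/22


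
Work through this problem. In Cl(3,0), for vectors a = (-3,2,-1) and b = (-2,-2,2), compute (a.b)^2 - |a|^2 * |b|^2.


a . b = (-3)*(-2) + 2*(-2) + (-1)*2
= 6 + (-4) + (-2) = 0
|a|^2 = (-3)^2 + 2^2 + (-1)^2 = 14
|b|^2 = (-2)^2 + (-2)^2 + 2^2 = 12
(a.b)^2 = 0^2 = 0
|a|^2 * |b|^2 = 14 * 12 = 168
Result = 0 - 168 = -168


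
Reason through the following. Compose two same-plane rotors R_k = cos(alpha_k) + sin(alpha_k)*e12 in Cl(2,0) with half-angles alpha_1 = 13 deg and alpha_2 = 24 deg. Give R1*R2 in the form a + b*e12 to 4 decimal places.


Same-plane rotors commute and their half-angles add:
R1*R2 = cos(a1 + a2) + sin(a1 + a2)*e12.
a1 + a2 = 13 + 24 = 37 deg
cos(37 deg) = 0.7986
sin(37 deg) = 0.6018
R1*R2 = 0.7986 + 0.6018*e12


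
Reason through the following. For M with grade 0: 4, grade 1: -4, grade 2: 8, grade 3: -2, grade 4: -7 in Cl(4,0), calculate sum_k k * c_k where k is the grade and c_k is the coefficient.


Grade-weighted sum = sum of grade_k * coefficient_k
0*4 = 0
1*(-4) = -4
2*8 = 16
3*(-2) = -6
4*(-7) = -28
Total = 0 + (-4) + 16 + (-6) + (-28) = -22


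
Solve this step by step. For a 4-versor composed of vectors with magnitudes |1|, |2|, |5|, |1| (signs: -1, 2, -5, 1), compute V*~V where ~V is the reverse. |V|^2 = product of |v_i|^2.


Each vector v_i has |v_i|^2 = s_i^2
Squared scales: (-1)^2 = 1, 2^2 = 4, (-5)^2 = 25, 1^2 = 1
|V|^2 = 1 * 4 * 25 * 1
= 100


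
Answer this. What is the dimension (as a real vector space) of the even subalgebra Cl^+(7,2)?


Even subalgebra dimension = 2^(n-1)
n = 7 + 2 = 9
2^(9 - 1) = 2^8 = 256
Verification: sum of C(9,k) for even k = 1 + 36 + 126 + 84 + 9 = 256
Result = 256


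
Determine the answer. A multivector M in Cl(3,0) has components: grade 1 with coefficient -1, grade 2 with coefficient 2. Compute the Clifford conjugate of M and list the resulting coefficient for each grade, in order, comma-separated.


Clifford conjugate sign for grade k: (-1)^(k(k+1)/2)
Grade 1: (-1)^(1*2/2) = (-1)^1 = -1, coeff -1 -> 1
Grade 2: (-1)^(2*3/2) = (-1)^3 = -1, coeff 2 -> -2
Conjugated coefficients: 1, -2


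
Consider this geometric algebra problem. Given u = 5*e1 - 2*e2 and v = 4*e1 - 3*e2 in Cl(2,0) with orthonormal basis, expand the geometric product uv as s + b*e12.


Expand: (5*e1 - 2*e2)(4*e1 - 3*e2)
= 5*4*e1e1 + 5*(-3)*e1e2 + (-2)*4*e2e1 + (-2)*(-3)*e2e2
Using e1^2 = e2^2 = 1, e2e1 = -e1e2:
Scalar part s = 5*4 + (-2)*(-3) = 20 + 6 = 26
Bivector part b = 5*(-3) - (-2)*4 = -15 - (-8) = -7
uv = 26 - 7*e12


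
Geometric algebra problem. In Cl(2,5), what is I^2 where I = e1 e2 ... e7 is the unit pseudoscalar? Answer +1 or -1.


The pseudoscalar I = e1...e_n (product of all n generators) of Cl(p,q) satisfies I^2 = (-1)^(q + n(n-1)/2).
p = 2, q = 5, n = p + q = 7
n(n-1)/2 = 7 * 6 / 2 = 21
Exponent = q + n(n-1)/2 = 5 + 21 = 26
I^2 = (-1)^26 = +1


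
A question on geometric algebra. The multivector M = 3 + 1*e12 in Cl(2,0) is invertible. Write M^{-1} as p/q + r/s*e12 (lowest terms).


M = 3 + 1*e12, where e12^2 = -1.
Since M commutes with its reverse ~M = a - b*e12, M * ~M = a^2 - b^2*e12^2 = a^2 + b^2.
So M^{-1} = ~M / (a^2 + b^2) = (a - b*e12)/(a^2 + b^2).
a^2 + b^2 = 9 + 1 = 10
Scalar part = 3/10 = 3/10
Bivector coeff = -1/10 = -1/10
M^{-1} = 3/10 - 1/10*e12


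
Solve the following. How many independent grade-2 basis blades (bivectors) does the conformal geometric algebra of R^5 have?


The conformal model of R^5 uses Cl(6,1) with m = 5 + 2 = 7 generators.
Number of grade-2 blades = C(m, 2) = C(7, 2)
= 7*6/2 = 21


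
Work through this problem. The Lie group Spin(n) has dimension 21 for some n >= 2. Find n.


dim Spin(n) = dim so(n) = n(n-1)/2.
Solve n(n-1)/2 = 21, i.e. n^2 - n - 42 = 0.
Discriminant = 1 + 8*21 = 169
n = (1 + sqrt(169))/2 = (1 + 13)/2 = 7


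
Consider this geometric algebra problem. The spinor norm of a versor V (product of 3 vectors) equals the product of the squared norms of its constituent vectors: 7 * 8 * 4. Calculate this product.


Spinor norm N(V) = |v1|^2 * |v2|^2 * ... * |v3|^2
= 7 * 8 * 4
Running product: 7, 56, 224
N(V) = 224


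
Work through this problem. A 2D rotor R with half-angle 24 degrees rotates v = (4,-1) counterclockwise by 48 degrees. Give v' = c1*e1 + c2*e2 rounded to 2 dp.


Rotor R = cos(24deg) - sin(24deg)*e12
Rotation angle theta = 2 * 24 = 48 degrees
v' = R*v*~R rotates v by theta.
cos(48deg) = 0.6691, sin(48deg) = 0.7431
v'_1 = 4*cos(48deg) - (-1)*sin(48deg)
= 4*0.6691 - (-1)*0.7431
= 3.42
v'_2 = 4*sin(48deg) + (-1)*cos(48deg)
= 4*0.7431 + (-1)*0.6691
= 2.30
v' = 3.42*e1 + 2.30*e2


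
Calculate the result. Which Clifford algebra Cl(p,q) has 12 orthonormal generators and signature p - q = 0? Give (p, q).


We need p + q = 12 and p - q = 0.
Adding: 2p = 12 + 0 = 12, so p = 6.
Then q = 12 - 6 = 6.
(p, q) = (6, 6)


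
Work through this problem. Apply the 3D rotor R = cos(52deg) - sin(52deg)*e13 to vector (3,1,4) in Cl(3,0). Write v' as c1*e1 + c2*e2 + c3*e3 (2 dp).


Rotor R = cos(52deg) - sin(52deg)*e13
Rotation angle theta = 2 * 52 = 104 degrees in the e13 plane (e1 -> e3).
The component perpendicular to the plane (e2) is invariant: v'_2 = v2 = 1.00
cos(104deg) = -0.2419, sin(104deg) = 0.9703
v'_1 = v1*cos(theta) - v3*sin(theta) = 3*(-0.2419) - 4*0.9703 = -4.61
v'_3 = v1*sin(theta) + v3*cos(theta) = 3*0.9703 + 4*(-0.2419) = 1.94
v' = -4.61*e1 + 1.00*e2 + 1.94*e3


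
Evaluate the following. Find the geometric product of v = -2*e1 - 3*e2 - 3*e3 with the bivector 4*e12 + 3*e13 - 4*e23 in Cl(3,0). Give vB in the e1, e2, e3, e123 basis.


vB has grade-1 (vector) and grade-3 (trivector) parts: vB = (v _| B) + (v ^ B).
Vector part <vB>_1:
  e1: -v2*b12 - v3*b13 = -(-3)*(4) - (-3)*(3) = 21
  e2: v1*b12 - v3*b23 = (-2)*(4) - (-3)*(-4) = -20
  e3: v1*b13 + v2*b23 = (-2)*(3) + (-3)*(-4) = 6
Trivector part <vB>_3:
  e123: v1*b23 - v2*b13 + v3*b12 = (-2)*(-4) - (-3)*(3) + (-3)*(4) = 5
vB = 21*e1 - 20*e2 + 6*e3 + 5*e123


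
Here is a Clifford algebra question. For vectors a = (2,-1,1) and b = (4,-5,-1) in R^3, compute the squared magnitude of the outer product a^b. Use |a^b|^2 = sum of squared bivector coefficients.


a wedge b = (a1*b2 - a2*b1)*e12 + (a1*b3 - a3*b1)*e13 + (a2*b3 - a3*b2)*e23
e12 coeff: 2*(-5) - (-1)*4 = -10 - (-4) = -6
e13 coeff: 2*(-1) - 1*4 = -2 - 4 = -6
e23 coeff: (-1)*(-1) - 1*(-5) = 1 - (-5) = 6
|a wedge b|^2 = (-6)^2 + (-6)^2 + 6^2
= 36 + 36 + 36
= 108


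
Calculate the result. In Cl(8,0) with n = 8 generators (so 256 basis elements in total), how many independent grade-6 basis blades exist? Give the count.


Number of grade-k basis blades in Cl(p,q) with n = p + q is C(n, k).
n = 8 + 0 = 8
C(8, 6) = 8! / (6! * 2!)
= 40320 / (720 * 2)
= 28


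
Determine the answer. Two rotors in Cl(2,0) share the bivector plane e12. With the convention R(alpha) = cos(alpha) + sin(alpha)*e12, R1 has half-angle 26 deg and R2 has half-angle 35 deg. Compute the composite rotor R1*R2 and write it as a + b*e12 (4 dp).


Same-plane rotors commute and their half-angles add:
R1*R2 = cos(a1 + a2) + sin(a1 + a2)*e12.
a1 + a2 = 26 + 35 = 61 deg
cos(61 deg) = 0.4848
sin(61 deg) = 0.8746
R1*R2 = 0.4848 + 0.8746*e12


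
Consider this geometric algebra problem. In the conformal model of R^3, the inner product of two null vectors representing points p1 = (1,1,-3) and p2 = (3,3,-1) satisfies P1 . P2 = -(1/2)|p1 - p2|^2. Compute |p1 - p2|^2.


p1 - p2 = (-2, -2, -2)
|p1 - p2|^2 = (-2)^2 + (-2)^2 + (-2)^2
= 4 + 4 + 4
= 12


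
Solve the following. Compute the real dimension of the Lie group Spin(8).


Spin(n) double-covers SO(n); both have Lie algebra so(n) of dimension n(n-1)/2.
n = 8
n(n-1) = 8 * 7 = 56
dim Spin(8) = 56/2 = 28


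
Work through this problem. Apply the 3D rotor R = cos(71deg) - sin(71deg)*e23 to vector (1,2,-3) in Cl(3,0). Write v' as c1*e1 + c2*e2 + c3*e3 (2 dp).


Rotor R = cos(71deg) - sin(71deg)*e23
Rotation angle theta = 2 * 71 = 142 degrees in the e23 plane (e2 -> e3).
The component perpendicular to the plane (e1) is invariant: v'_1 = v1 = 1.00
cos(142deg) = -0.7880, sin(142deg) = 0.6157
v'_2 = v2*cos(theta) - v3*sin(theta) = 2*(-0.7880) - (-3)*0.6157 = 0.27
v'_3 = v2*sin(theta) + v3*cos(theta) = 2*0.6157 + (-3)*(-0.7880) = 3.60
v' = 1.00*e1 + 0.27*e2 + 3.60*e3


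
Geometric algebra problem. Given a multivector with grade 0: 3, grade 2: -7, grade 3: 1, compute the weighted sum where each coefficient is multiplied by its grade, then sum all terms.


Grade-weighted sum = sum of grade_k * coefficient_k
0*3 = 0
2*(-7) = -14
3*1 = 3
Total = 0 + (-14) + 3 = -11


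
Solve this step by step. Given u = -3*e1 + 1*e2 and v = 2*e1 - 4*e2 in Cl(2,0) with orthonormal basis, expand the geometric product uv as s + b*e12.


Expand: (-3*e1 + 1*e2)(2*e1 - 4*e2)
= (-3)*2*e1e1 + (-3)*(-4)*e1e2 + 1*2*e2e1 + 1*(-4)*e2e2
Using e1^2 = e2^2 = 1, e2e1 = -e1e2:
Scalar part s = (-3)*2 + 1*(-4) = -6 + (-4) = -10
Bivector part b = (-3)*(-4) - 1*2 = 12 - 2 = 10
uv = -10 + 10*e12


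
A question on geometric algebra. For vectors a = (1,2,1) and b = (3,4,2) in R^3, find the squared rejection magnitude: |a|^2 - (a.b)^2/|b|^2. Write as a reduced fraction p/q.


|a|^2 = 1^2 + 2^2 + 1^2 = 6
|b|^2 = 3^2 + 4^2 + 2^2 = 29
a . b = 1*3 + 2*4 + 1*2 = 13
(a.b)^2 = 13^2 = 169
|rej|^2 = 6 - 169/29
= (174 - 169)/29
= 5/29
In lowest terms: 5/29


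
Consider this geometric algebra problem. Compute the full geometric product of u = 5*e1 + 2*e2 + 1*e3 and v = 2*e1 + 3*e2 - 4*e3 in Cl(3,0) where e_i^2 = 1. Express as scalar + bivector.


In Cl(3,0): e_i^2 = 1, e_ie_j = -e_je_i for i != j.
Scalar part = u . v = 5*2 + 2*3 + 1*(-4)
= 10 + 6 + (-4) = 12
e12 coeff = 5*3 - 2*2 = 15 - 4 = 11
e13 coeff = 5*(-4) - 1*2 = -20 - 2 = -22
e23 coeff = 2*(-4) - 1*3 = -8 - 3 = -11
uv = 12 + 11*e12 - 22*e13 - 11*e23


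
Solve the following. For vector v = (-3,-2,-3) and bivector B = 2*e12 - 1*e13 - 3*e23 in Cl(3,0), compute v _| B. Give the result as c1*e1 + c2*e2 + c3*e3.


Left contraction v _| B = <vB>_1 (grade-1 part of the geometric product vB).
Using e1_|e12 = e2, e2_|e12 = -e1, e1_|e13 = e3, e3_|e13 = -e1, e2_|e23 = e3, e3_|e23 = -e2:
e1 coeff: -v2*b12 - v3*b13 = -(-2)*(2) - (-3)*(-1) = 1
e2 coeff: v1*b12 - v3*b23 = (-3)*(2) - (-3)*(-3) = -15
e3 coeff: v1*b13 + v2*b23 = (-3)*(-1) + (-2)*(-3) = 9
v _| B = 1*e1 - 15*e2 + 9*e3


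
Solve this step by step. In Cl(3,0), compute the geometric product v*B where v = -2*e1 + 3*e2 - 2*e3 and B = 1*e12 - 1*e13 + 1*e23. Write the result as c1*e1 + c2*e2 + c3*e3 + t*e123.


vB has grade-1 (vector) and grade-3 (trivector) parts: vB = (v _| B) + (v ^ B).
Vector part <vB>_1:
  e1: -v2*b12 - v3*b13 = -(3)*(1) - (-2)*(-1) = -5
  e2: v1*b12 - v3*b23 = (-2)*(1) - (-2)*(1) = 0
  e3: v1*b13 + v2*b23 = (-2)*(-1) + (3)*(1) = 5
Trivector part <vB>_3:
  e123: v1*b23 - v2*b13 + v3*b12 = (-2)*(1) - (3)*(-1) + (-2)*(1) = -1
vB = -5*e1 + 0*e2 + 5*e3 - 1*e123


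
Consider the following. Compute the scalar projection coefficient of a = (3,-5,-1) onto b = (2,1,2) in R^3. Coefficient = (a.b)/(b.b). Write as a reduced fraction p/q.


Projection coefficient = (a . b) / (b . b)
a . b = 3*2 + (-5)*1 + (-1)*2
= 6 + (-5) + (-2) = -1
b . b = 2^2 + 1^2 + 2^2
= 4 + 1 + 4 = 9
Coefficient = -1/9
In lowest terms: -1/9


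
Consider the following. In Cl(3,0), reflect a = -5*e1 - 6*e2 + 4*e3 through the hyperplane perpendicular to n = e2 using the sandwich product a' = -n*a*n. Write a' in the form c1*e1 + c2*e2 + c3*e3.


Reflection formula: a' = -n*a*n, with n = e2 (unit vector, n^2 = 1).
For reflection through hyperplane perp to e2:
The component along e2 flips sign, others stay.
a = (-5, -6, 4)
a' = (-5, 6, 4)
a' = -5*e1 + 6*e2 + 4*e3


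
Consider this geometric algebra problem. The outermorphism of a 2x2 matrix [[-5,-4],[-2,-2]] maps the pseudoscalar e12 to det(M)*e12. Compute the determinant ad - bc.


The outermorphism of a linear map f sends e1^e2 to f(e1)^f(e2).
f(e1) = -5*e1 - 2*e2
f(e2) = -4*e1 - 2*e2
f(e1) ^ f(e2) = (-5*e1 - 2*e2) ^ (-4*e1 - 2*e2)
= (-5)*(-2)*e12 + (-2)*(-4)*e21
= (10 - 8)*e12
= 2*e12
Coefficient = 2


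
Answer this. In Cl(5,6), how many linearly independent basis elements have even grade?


Even subalgebra dimension = 2^(n-1)
n = 5 + 6 = 11
2^(11 - 1) = 2^10 = 1024
Verification: sum of C(11,k) for even k = 1 + 55 + 330 + 462 + 165 + 11 = 1024
Result = 1024


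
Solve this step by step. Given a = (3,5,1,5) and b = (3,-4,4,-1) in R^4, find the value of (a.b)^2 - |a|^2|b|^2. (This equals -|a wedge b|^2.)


a . b = 3*3 + 5*(-4) + 1*4 + 5*(-1)
= 9 + (-20) + 4 + (-5) = -12
|a|^2 = 3^2 + 5^2 + 1^2 + 5^2 = 60
|b|^2 = 3^2 + (-4)^2 + 4^2 + (-1)^2 = 42
(a.b)^2 = (-12)^2 = 144
|a|^2 * |b|^2 = 60 * 42 = 2520
Result = 144 - 2520 = -2376


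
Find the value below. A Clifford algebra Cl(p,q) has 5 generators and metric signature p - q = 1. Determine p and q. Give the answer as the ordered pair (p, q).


We need p + q = 5 and p - q = 1.
Adding: 2p = 5 + 1 = 6, so p = 3.
Then q = 5 - 3 = 2.
(p, q) = (3, 2)


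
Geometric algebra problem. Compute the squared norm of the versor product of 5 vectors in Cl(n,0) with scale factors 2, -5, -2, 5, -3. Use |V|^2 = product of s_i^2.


Each vector v_i has |v_i|^2 = s_i^2
Squared scales: 2^2 = 4, (-5)^2 = 25, (-2)^2 = 4, 5^2 = 25, (-3)^2 = 9
|V|^2 = 4 * 25 * 4 * 25 * 9
= 90000


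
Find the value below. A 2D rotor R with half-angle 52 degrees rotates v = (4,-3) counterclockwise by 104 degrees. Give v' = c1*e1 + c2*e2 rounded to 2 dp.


Rotor R = cos(52deg) - sin(52deg)*e12
Rotation angle theta = 2 * 52 = 104 degrees
v' = R*v*~R rotates v by theta.
cos(104deg) = -0.2419, sin(104deg) = 0.9703
v'_1 = 4*cos(104deg) - (-3)*sin(104deg)
= 4*(-0.2419) - (-3)*0.9703
= 1.94
v'_2 = 4*sin(104deg) + (-3)*cos(104deg)
= 4*0.9703 + (-3)*(-0.2419)
= 4.61
v' = 1.94*e1 + 4.61*e2


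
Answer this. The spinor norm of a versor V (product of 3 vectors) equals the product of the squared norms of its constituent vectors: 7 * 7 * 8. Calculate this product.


Spinor norm N(V) = |v1|^2 * |v2|^2 * ... * |v3|^2
= 7 * 7 * 8
Running product: 7, 49, 392
N(V) = 392


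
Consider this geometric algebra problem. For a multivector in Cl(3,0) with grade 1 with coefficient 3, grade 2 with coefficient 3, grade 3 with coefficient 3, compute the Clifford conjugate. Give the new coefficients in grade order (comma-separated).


Clifford conjugate sign for grade k: (-1)^(k(k+1)/2)
Grade 1: (-1)^(1*2/2) = (-1)^1 = -1, coeff 3 -> -3
Grade 2: (-1)^(2*3/2) = (-1)^3 = -1, coeff 3 -> -3
Grade 3: (-1)^(3*4/2) = (-1)^6 = 1, coeff 3 -> 3
Conjugated coefficients: -3, -3, 3


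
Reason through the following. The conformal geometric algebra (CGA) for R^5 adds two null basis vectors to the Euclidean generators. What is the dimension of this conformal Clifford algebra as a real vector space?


The conformal model of R^5 uses Cl(6,1): the 5 Euclidean generators plus two extra orthogonal generators e+ (e+^2 = +1) and e- (e-^2 = -1), from which the null vectors e0, einf are built.
Number of generators m = 5 + 2 = 7.
dim Cl(p,q) = 2^m = 2^7 = 128


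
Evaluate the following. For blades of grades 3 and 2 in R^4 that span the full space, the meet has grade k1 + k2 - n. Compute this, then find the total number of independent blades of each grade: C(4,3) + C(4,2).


Meet grade = grade(A) + grade(B) - n
= 3 + 2 - 4 = 1
C(4,3) = 4
C(4,2) = 6
dim_A + dim_B = 4 + 6 = 10


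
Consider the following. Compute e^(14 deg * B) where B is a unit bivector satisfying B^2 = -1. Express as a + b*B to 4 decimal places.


For a unit bivector B with B^2 = -1, the exponential series gives
e^(theta*B) = cos(theta) + sin(theta)*B (the GA analogue of Euler's formula).
theta = 14 degrees = 0.244346 rad
cos(14 deg) = 0.9703
sin(14 deg) = 0.2419
exp(theta*B) = 0.9703 + 0.2419*B


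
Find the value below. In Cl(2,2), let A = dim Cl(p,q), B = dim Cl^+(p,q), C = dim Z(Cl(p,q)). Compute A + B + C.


n = 2 + 2 = 4
Total dim = 2^4 = 16
Even subalgebra dim = 2^3 = 8
n is even, so center dim = 1
Sum = 16 + 8 + 1 = 25


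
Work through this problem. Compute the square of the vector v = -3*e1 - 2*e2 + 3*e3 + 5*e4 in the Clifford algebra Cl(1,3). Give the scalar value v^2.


v^2 = sum of c_i^2 * e_i^2
Positive signature terms (e_i^2 = +1): (-3)^2 = 9
Negative signature terms (e_j^2 = -1): (-2)^2 + 3^2 + 5^2 = 38
v^2 = 9 - 38 = -29


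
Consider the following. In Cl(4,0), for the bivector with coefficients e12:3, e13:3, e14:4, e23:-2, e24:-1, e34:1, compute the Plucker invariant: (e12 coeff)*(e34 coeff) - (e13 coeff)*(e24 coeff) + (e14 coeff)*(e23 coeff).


Plucker relation: af - be + cd
a*f = 3*1 = 3
b*e = 3*(-1) = -3
c*d = 4*(-2) = -8
af - be + cd = 3 - (-3) + (-8)
= -2


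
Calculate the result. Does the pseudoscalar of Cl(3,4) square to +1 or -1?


The pseudoscalar I = e1...e_n (product of all n generators) of Cl(p,q) satisfies I^2 = (-1)^(q + n(n-1)/2).
p = 3, q = 4, n = p + q = 7
n(n-1)/2 = 7 * 6 / 2 = 21
Exponent = q + n(n-1)/2 = 4 + 21 = 25
I^2 = (-1)^25 = -1


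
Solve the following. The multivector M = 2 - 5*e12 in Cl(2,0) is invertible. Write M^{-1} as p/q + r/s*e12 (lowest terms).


M = 2 - 5*e12, where e12^2 = -1.
Since M commutes with its reverse ~M = a - b*e12, M * ~M = a^2 - b^2*e12^2 = a^2 + b^2.
So M^{-1} = ~M / (a^2 + b^2) = (a - b*e12)/(a^2 + b^2).
a^2 + b^2 = 4 + 25 = 29
Scalar part = 2/29 = 2/29
Bivector coeff = 5/29 = 5/29
M^{-1} = 2/29 + 5/29*e12


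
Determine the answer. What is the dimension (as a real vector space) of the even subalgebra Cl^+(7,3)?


Even subalgebra dimension = 2^(n-1)
n = 7 + 3 = 10
2^(10 - 1) = 2^9 = 512
Verification: sum of C(10,k) for even k = 1 + 45 + 210 + 210 + 45 + 1 = 512
Result = 512


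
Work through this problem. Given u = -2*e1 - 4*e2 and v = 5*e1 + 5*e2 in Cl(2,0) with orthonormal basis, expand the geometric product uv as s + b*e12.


Expand: (-2*e1 - 4*e2)(5*e1 + 5*e2)
= (-2)*5*e1e1 + (-2)*5*e1e2 + (-4)*5*e2e1 + (-4)*5*e2e2
Using e1^2 = e2^2 = 1, e2e1 = -e1e2:
Scalar part s = (-2)*5 + (-4)*5 = -10 + (-20) = -30
Bivector part b = (-2)*5 - (-4)*5 = -10 - (-20) = 10
uv = -30 + 10*e12


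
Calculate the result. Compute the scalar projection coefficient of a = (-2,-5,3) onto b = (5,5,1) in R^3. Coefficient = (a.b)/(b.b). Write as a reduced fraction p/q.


Projection coefficient = (a . b) / (b . b)
a . b = (-2)*5 + (-5)*5 + 3*1
= -10 + (-25) + 3 = -32
b . b = 5^2 + 5^2 + 1^2
= 25 + 25 + 1 = 51
Coefficient = -32/51
In lowest terms: -32/51


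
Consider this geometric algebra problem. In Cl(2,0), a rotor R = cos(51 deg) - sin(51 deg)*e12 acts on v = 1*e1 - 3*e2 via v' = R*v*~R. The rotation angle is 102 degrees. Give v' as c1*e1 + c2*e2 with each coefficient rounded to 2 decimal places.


Rotor R = cos(51deg) - sin(51deg)*e12
Rotation angle theta = 2 * 51 = 102 degrees
v' = R*v*~R rotates v by theta.
cos(102deg) = -0.2079, sin(102deg) = 0.9781
v'_1 = 1*cos(102deg) - (-3)*sin(102deg)
= 1*(-0.2079) - (-3)*0.9781
= 2.73
v'_2 = 1*sin(102deg) + (-3)*cos(102deg)
= 1*0.9781 + (-3)*(-0.2079)
= 1.60
v' = 2.73*e1 + 1.60*e2


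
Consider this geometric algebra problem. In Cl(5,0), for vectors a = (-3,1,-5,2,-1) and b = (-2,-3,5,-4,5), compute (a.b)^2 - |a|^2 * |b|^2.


a . b = (-3)*(-2) + 1*(-3) + (-5)*5 + 2*(-4) + (-1)*5
= 6 + (-3) + (-25) + (-8) + (-5) = -35
|a|^2 = (-3)^2 + 1^2 + (-5)^2 + 2^2 + (-1)^2 = 40
|b|^2 = (-2)^2 + (-3)^2 + 5^2 + (-4)^2 + 5^2 = 79
(a.b)^2 = (-35)^2 = 1225
|a|^2 * |b|^2 = 40 * 79 = 3160
Result = 1225 - 3160 = -1935


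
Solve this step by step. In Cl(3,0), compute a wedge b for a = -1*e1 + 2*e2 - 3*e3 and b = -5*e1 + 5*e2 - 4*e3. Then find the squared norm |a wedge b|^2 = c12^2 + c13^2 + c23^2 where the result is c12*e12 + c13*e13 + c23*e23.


a wedge b = (a1*b2 - a2*b1)*e12 + (a1*b3 - a3*b1)*e13 + (a2*b3 - a3*b2)*e23
e12 coeff: (-1)*5 - 2*(-5) = -5 - (-10) = 5
e13 coeff: (-1)*(-4) - (-3)*(-5) = 4 - 15 = -11
e23 coeff: 2*(-4) - (-3)*5 = -8 - (-15) = 7
|a wedge b|^2 = 5^2 + (-11)^2 + 7^2
= 25 + 121 + 49
= 195
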